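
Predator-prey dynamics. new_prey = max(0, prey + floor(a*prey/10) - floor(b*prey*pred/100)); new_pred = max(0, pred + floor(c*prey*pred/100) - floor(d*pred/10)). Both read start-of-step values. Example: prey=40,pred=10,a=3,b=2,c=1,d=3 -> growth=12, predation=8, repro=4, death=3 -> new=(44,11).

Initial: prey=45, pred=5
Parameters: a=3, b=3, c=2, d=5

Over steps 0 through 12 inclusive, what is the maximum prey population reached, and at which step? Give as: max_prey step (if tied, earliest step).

Step 1: prey: 45+13-6=52; pred: 5+4-2=7
Step 2: prey: 52+15-10=57; pred: 7+7-3=11
Step 3: prey: 57+17-18=56; pred: 11+12-5=18
Step 4: prey: 56+16-30=42; pred: 18+20-9=29
Step 5: prey: 42+12-36=18; pred: 29+24-14=39
Step 6: prey: 18+5-21=2; pred: 39+14-19=34
Step 7: prey: 2+0-2=0; pred: 34+1-17=18
Step 8: prey: 0+0-0=0; pred: 18+0-9=9
Step 9: prey: 0+0-0=0; pred: 9+0-4=5
Step 10: prey: 0+0-0=0; pred: 5+0-2=3
Step 11: prey: 0+0-0=0; pred: 3+0-1=2
Step 12: prey: 0+0-0=0; pred: 2+0-1=1
Max prey = 57 at step 2

Answer: 57 2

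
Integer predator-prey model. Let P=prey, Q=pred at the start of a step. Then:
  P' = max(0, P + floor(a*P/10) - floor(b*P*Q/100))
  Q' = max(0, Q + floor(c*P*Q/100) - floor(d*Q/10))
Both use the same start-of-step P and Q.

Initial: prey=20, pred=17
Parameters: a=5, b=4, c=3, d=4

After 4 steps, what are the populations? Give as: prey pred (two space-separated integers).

Answer: 4 16

Derivation:
Step 1: prey: 20+10-13=17; pred: 17+10-6=21
Step 2: prey: 17+8-14=11; pred: 21+10-8=23
Step 3: prey: 11+5-10=6; pred: 23+7-9=21
Step 4: prey: 6+3-5=4; pred: 21+3-8=16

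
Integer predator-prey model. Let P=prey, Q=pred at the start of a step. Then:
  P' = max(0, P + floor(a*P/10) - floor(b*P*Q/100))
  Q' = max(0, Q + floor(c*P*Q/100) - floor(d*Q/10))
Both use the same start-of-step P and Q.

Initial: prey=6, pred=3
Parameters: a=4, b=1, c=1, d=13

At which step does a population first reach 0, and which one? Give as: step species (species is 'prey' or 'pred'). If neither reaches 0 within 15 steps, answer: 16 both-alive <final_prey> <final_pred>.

Answer: 1 pred

Derivation:
Step 1: prey: 6+2-0=8; pred: 3+0-3=0
First extinction: pred at step 1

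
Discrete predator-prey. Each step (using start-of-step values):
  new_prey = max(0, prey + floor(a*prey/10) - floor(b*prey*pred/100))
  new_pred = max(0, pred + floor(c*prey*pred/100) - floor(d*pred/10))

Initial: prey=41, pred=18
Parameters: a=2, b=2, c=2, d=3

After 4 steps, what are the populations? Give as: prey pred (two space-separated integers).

Step 1: prey: 41+8-14=35; pred: 18+14-5=27
Step 2: prey: 35+7-18=24; pred: 27+18-8=37
Step 3: prey: 24+4-17=11; pred: 37+17-11=43
Step 4: prey: 11+2-9=4; pred: 43+9-12=40

Answer: 4 40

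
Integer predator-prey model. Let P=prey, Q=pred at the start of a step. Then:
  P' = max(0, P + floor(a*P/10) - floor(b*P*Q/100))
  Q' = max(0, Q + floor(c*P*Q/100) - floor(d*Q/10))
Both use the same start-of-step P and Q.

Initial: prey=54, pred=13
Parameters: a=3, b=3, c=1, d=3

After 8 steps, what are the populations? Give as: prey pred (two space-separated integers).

Step 1: prey: 54+16-21=49; pred: 13+7-3=17
Step 2: prey: 49+14-24=39; pred: 17+8-5=20
Step 3: prey: 39+11-23=27; pred: 20+7-6=21
Step 4: prey: 27+8-17=18; pred: 21+5-6=20
Step 5: prey: 18+5-10=13; pred: 20+3-6=17
Step 6: prey: 13+3-6=10; pred: 17+2-5=14
Step 7: prey: 10+3-4=9; pred: 14+1-4=11
Step 8: prey: 9+2-2=9; pred: 11+0-3=8

Answer: 9 8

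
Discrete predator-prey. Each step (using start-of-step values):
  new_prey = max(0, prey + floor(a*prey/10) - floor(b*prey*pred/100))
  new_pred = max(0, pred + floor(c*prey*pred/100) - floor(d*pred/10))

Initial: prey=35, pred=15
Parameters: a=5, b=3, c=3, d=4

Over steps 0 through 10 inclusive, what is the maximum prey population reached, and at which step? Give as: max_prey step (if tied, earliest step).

Step 1: prey: 35+17-15=37; pred: 15+15-6=24
Step 2: prey: 37+18-26=29; pred: 24+26-9=41
Step 3: prey: 29+14-35=8; pred: 41+35-16=60
Step 4: prey: 8+4-14=0; pred: 60+14-24=50
Step 5: prey: 0+0-0=0; pred: 50+0-20=30
Step 6: prey: 0+0-0=0; pred: 30+0-12=18
Step 7: prey: 0+0-0=0; pred: 18+0-7=11
Step 8: prey: 0+0-0=0; pred: 11+0-4=7
Step 9: prey: 0+0-0=0; pred: 7+0-2=5
Step 10: prey: 0+0-0=0; pred: 5+0-2=3
Max prey = 37 at step 1

Answer: 37 1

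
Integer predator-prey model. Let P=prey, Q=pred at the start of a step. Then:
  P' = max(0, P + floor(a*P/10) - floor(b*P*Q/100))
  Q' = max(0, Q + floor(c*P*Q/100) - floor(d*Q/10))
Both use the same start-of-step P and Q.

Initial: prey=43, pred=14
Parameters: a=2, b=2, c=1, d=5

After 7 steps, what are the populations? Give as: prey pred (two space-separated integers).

Step 1: prey: 43+8-12=39; pred: 14+6-7=13
Step 2: prey: 39+7-10=36; pred: 13+5-6=12
Step 3: prey: 36+7-8=35; pred: 12+4-6=10
Step 4: prey: 35+7-7=35; pred: 10+3-5=8
Step 5: prey: 35+7-5=37; pred: 8+2-4=6
Step 6: prey: 37+7-4=40; pred: 6+2-3=5
Step 7: prey: 40+8-4=44; pred: 5+2-2=5

Answer: 44 5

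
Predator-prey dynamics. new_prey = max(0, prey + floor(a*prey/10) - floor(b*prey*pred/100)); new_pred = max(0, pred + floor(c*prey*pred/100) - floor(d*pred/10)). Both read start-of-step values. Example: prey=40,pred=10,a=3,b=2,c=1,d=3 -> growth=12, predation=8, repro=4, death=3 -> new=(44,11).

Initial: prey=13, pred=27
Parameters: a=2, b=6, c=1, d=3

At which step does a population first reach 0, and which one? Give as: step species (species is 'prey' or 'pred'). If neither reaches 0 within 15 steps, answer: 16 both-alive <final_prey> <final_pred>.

Step 1: prey: 13+2-21=0; pred: 27+3-8=22
First extinction: prey at step 1

Answer: 1 prey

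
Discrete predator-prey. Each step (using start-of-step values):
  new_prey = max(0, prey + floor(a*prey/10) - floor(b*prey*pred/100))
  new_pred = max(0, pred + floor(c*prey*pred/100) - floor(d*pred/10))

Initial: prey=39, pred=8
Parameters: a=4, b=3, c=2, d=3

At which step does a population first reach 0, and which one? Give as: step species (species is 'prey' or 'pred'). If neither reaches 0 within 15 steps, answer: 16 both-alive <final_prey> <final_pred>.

Step 1: prey: 39+15-9=45; pred: 8+6-2=12
Step 2: prey: 45+18-16=47; pred: 12+10-3=19
Step 3: prey: 47+18-26=39; pred: 19+17-5=31
Step 4: prey: 39+15-36=18; pred: 31+24-9=46
Step 5: prey: 18+7-24=1; pred: 46+16-13=49
Step 6: prey: 1+0-1=0; pred: 49+0-14=35
First extinction: prey at step 6

Answer: 6 prey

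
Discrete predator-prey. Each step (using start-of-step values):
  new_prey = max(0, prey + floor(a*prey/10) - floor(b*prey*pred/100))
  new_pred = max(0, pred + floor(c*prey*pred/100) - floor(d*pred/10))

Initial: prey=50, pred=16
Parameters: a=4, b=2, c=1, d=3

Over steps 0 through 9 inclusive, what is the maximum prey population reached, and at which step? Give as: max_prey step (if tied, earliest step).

Answer: 54 1

Derivation:
Step 1: prey: 50+20-16=54; pred: 16+8-4=20
Step 2: prey: 54+21-21=54; pred: 20+10-6=24
Step 3: prey: 54+21-25=50; pred: 24+12-7=29
Step 4: prey: 50+20-29=41; pred: 29+14-8=35
Step 5: prey: 41+16-28=29; pred: 35+14-10=39
Step 6: prey: 29+11-22=18; pred: 39+11-11=39
Step 7: prey: 18+7-14=11; pred: 39+7-11=35
Step 8: prey: 11+4-7=8; pred: 35+3-10=28
Step 9: prey: 8+3-4=7; pred: 28+2-8=22
Max prey = 54 at step 1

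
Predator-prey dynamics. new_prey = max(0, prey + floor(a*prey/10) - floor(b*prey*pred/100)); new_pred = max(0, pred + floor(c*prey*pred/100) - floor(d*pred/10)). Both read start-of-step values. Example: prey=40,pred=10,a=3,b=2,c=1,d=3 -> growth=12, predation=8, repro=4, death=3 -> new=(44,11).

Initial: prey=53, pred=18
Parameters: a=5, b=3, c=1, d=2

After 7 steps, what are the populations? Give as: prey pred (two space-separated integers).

Step 1: prey: 53+26-28=51; pred: 18+9-3=24
Step 2: prey: 51+25-36=40; pred: 24+12-4=32
Step 3: prey: 40+20-38=22; pred: 32+12-6=38
Step 4: prey: 22+11-25=8; pred: 38+8-7=39
Step 5: prey: 8+4-9=3; pred: 39+3-7=35
Step 6: prey: 3+1-3=1; pred: 35+1-7=29
Step 7: prey: 1+0-0=1; pred: 29+0-5=24

Answer: 1 24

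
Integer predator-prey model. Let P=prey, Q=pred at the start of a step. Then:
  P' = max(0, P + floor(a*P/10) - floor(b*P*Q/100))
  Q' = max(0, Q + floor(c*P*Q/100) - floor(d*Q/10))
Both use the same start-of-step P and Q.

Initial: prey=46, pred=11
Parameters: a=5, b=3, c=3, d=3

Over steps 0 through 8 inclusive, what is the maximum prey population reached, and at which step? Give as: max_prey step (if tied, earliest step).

Answer: 54 1

Derivation:
Step 1: prey: 46+23-15=54; pred: 11+15-3=23
Step 2: prey: 54+27-37=44; pred: 23+37-6=54
Step 3: prey: 44+22-71=0; pred: 54+71-16=109
Step 4: prey: 0+0-0=0; pred: 109+0-32=77
Step 5: prey: 0+0-0=0; pred: 77+0-23=54
Step 6: prey: 0+0-0=0; pred: 54+0-16=38
Step 7: prey: 0+0-0=0; pred: 38+0-11=27
Step 8: prey: 0+0-0=0; pred: 27+0-8=19
Max prey = 54 at step 1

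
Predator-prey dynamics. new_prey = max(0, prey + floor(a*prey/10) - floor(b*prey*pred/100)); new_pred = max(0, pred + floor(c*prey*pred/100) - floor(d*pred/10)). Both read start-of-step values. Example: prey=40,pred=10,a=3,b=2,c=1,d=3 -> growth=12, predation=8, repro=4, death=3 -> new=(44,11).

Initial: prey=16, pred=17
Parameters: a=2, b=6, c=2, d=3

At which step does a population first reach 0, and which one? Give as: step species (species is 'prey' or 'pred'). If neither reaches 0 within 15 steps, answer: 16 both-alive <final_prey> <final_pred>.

Answer: 2 prey

Derivation:
Step 1: prey: 16+3-16=3; pred: 17+5-5=17
Step 2: prey: 3+0-3=0; pred: 17+1-5=13
First extinction: prey at step 2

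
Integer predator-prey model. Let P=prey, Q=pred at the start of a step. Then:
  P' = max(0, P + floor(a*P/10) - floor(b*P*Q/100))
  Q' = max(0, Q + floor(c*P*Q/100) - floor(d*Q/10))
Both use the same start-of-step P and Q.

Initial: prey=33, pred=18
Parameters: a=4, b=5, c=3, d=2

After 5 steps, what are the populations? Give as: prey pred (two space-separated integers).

Step 1: prey: 33+13-29=17; pred: 18+17-3=32
Step 2: prey: 17+6-27=0; pred: 32+16-6=42
Step 3: prey: 0+0-0=0; pred: 42+0-8=34
Step 4: prey: 0+0-0=0; pred: 34+0-6=28
Step 5: prey: 0+0-0=0; pred: 28+0-5=23

Answer: 0 23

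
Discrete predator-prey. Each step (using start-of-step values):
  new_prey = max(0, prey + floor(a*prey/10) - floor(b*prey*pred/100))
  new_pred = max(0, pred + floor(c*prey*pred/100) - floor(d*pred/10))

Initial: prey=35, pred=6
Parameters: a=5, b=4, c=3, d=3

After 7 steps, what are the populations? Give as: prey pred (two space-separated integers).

Answer: 0 26

Derivation:
Step 1: prey: 35+17-8=44; pred: 6+6-1=11
Step 2: prey: 44+22-19=47; pred: 11+14-3=22
Step 3: prey: 47+23-41=29; pred: 22+31-6=47
Step 4: prey: 29+14-54=0; pred: 47+40-14=73
Step 5: prey: 0+0-0=0; pred: 73+0-21=52
Step 6: prey: 0+0-0=0; pred: 52+0-15=37
Step 7: prey: 0+0-0=0; pred: 37+0-11=26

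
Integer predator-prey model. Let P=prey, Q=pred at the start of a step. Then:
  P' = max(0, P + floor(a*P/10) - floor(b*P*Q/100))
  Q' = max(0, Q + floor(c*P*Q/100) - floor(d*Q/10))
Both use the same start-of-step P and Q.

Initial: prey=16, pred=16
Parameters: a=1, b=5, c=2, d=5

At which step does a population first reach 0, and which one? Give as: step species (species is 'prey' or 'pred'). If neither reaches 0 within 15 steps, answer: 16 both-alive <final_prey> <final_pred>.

Step 1: prey: 16+1-12=5; pred: 16+5-8=13
Step 2: prey: 5+0-3=2; pred: 13+1-6=8
Step 3: prey: 2+0-0=2; pred: 8+0-4=4
Step 4: prey: 2+0-0=2; pred: 4+0-2=2
Step 5: prey: 2+0-0=2; pred: 2+0-1=1
Step 6: prey: 2+0-0=2; pred: 1+0-0=1
Steps 7-15: state stable at prey=2, pred=1 (no change)
No extinction within 15 steps

Answer: 16 both-alive 2 1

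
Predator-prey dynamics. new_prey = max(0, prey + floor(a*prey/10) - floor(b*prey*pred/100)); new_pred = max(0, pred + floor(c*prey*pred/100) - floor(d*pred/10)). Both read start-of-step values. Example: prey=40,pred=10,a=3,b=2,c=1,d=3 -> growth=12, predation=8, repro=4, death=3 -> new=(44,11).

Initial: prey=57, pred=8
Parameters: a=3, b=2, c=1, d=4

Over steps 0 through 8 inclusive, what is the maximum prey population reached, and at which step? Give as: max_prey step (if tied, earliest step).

Step 1: prey: 57+17-9=65; pred: 8+4-3=9
Step 2: prey: 65+19-11=73; pred: 9+5-3=11
Step 3: prey: 73+21-16=78; pred: 11+8-4=15
Step 4: prey: 78+23-23=78; pred: 15+11-6=20
Step 5: prey: 78+23-31=70; pred: 20+15-8=27
Step 6: prey: 70+21-37=54; pred: 27+18-10=35
Step 7: prey: 54+16-37=33; pred: 35+18-14=39
Step 8: prey: 33+9-25=17; pred: 39+12-15=36
Max prey = 78 at step 3

Answer: 78 3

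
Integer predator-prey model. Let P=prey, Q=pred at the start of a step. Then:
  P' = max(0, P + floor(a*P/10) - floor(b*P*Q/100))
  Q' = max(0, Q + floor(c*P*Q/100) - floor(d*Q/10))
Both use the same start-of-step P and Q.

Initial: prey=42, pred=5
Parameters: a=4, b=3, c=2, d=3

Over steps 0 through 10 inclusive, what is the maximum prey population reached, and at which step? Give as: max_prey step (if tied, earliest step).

Step 1: prey: 42+16-6=52; pred: 5+4-1=8
Step 2: prey: 52+20-12=60; pred: 8+8-2=14
Step 3: prey: 60+24-25=59; pred: 14+16-4=26
Step 4: prey: 59+23-46=36; pred: 26+30-7=49
Step 5: prey: 36+14-52=0; pred: 49+35-14=70
Step 6: prey: 0+0-0=0; pred: 70+0-21=49
Step 7: prey: 0+0-0=0; pred: 49+0-14=35
Step 8: prey: 0+0-0=0; pred: 35+0-10=25
Step 9: prey: 0+0-0=0; pred: 25+0-7=18
Step 10: prey: 0+0-0=0; pred: 18+0-5=13
Max prey = 60 at step 2

Answer: 60 2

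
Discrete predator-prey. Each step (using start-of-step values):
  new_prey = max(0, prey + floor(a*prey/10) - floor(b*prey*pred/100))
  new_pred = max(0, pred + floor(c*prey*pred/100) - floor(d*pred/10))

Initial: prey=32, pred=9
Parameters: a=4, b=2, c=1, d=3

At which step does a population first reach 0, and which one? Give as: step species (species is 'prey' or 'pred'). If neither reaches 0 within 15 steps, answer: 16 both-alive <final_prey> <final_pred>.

Step 1: prey: 32+12-5=39; pred: 9+2-2=9
Step 2: prey: 39+15-7=47; pred: 9+3-2=10
Step 3: prey: 47+18-9=56; pred: 10+4-3=11
Step 4: prey: 56+22-12=66; pred: 11+6-3=14
Step 5: prey: 66+26-18=74; pred: 14+9-4=19
Step 6: prey: 74+29-28=75; pred: 19+14-5=28
Step 7: prey: 75+30-42=63; pred: 28+21-8=41
Step 8: prey: 63+25-51=37; pred: 41+25-12=54
Step 9: prey: 37+14-39=12; pred: 54+19-16=57
Step 10: prey: 12+4-13=3; pred: 57+6-17=46
Step 11: prey: 3+1-2=2; pred: 46+1-13=34
Step 12: prey: 2+0-1=1; pred: 34+0-10=24
Step 13: prey: 1+0-0=1; pred: 24+0-7=17
Step 14: prey: 1+0-0=1; pred: 17+0-5=12
Step 15: prey: 1+0-0=1; pred: 12+0-3=9
No extinction within 15 steps

Answer: 16 both-alive 1 9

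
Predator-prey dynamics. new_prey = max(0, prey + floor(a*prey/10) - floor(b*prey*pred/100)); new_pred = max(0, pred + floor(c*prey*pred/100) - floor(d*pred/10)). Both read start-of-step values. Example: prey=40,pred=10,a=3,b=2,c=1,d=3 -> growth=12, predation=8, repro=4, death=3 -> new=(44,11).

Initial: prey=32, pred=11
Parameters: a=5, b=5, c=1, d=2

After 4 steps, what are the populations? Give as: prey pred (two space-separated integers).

Answer: 20 15

Derivation:
Step 1: prey: 32+16-17=31; pred: 11+3-2=12
Step 2: prey: 31+15-18=28; pred: 12+3-2=13
Step 3: prey: 28+14-18=24; pred: 13+3-2=14
Step 4: prey: 24+12-16=20; pred: 14+3-2=15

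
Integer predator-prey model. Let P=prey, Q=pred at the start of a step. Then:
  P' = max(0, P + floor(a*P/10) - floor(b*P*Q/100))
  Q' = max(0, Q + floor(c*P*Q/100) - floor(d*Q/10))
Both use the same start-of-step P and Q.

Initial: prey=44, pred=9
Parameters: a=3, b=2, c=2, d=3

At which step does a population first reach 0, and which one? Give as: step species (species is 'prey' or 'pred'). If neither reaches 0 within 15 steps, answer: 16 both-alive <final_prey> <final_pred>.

Step 1: prey: 44+13-7=50; pred: 9+7-2=14
Step 2: prey: 50+15-14=51; pred: 14+14-4=24
Step 3: prey: 51+15-24=42; pred: 24+24-7=41
Step 4: prey: 42+12-34=20; pred: 41+34-12=63
Step 5: prey: 20+6-25=1; pred: 63+25-18=70
Step 6: prey: 1+0-1=0; pred: 70+1-21=50
First extinction: prey at step 6

Answer: 6 prey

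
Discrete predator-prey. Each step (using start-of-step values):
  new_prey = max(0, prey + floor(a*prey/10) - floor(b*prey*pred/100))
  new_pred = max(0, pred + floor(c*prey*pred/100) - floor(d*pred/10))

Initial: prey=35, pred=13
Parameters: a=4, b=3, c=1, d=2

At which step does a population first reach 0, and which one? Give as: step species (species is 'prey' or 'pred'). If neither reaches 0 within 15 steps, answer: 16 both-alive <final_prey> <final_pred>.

Answer: 16 both-alive 10 6

Derivation:
Step 1: prey: 35+14-13=36; pred: 13+4-2=15
Step 2: prey: 36+14-16=34; pred: 15+5-3=17
Step 3: prey: 34+13-17=30; pred: 17+5-3=19
Step 4: prey: 30+12-17=25; pred: 19+5-3=21
Step 5: prey: 25+10-15=20; pred: 21+5-4=22
Step 6: prey: 20+8-13=15; pred: 22+4-4=22
Step 7: prey: 15+6-9=12; pred: 22+3-4=21
Step 8: prey: 12+4-7=9; pred: 21+2-4=19
Step 9: prey: 9+3-5=7; pred: 19+1-3=17
Step 10: prey: 7+2-3=6; pred: 17+1-3=15
Step 11: prey: 6+2-2=6; pred: 15+0-3=12
Step 12: prey: 6+2-2=6; pred: 12+0-2=10
Step 13: prey: 6+2-1=7; pred: 10+0-2=8
Step 14: prey: 7+2-1=8; pred: 8+0-1=7
Step 15: prey: 8+3-1=10; pred: 7+0-1=6
No extinction within 15 steps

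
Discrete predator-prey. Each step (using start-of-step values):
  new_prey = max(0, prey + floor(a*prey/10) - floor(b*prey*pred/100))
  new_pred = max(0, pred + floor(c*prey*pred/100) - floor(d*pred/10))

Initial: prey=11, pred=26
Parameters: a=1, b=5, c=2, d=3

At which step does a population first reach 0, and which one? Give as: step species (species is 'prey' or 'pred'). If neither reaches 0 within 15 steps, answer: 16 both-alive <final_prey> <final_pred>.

Answer: 1 prey

Derivation:
Step 1: prey: 11+1-14=0; pred: 26+5-7=24
First extinction: prey at step 1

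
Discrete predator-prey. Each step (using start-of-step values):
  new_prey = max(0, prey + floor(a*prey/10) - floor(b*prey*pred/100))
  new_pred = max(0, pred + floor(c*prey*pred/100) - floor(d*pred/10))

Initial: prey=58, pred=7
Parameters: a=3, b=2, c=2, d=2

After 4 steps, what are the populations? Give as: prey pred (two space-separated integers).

Answer: 0 114

Derivation:
Step 1: prey: 58+17-8=67; pred: 7+8-1=14
Step 2: prey: 67+20-18=69; pred: 14+18-2=30
Step 3: prey: 69+20-41=48; pred: 30+41-6=65
Step 4: prey: 48+14-62=0; pred: 65+62-13=114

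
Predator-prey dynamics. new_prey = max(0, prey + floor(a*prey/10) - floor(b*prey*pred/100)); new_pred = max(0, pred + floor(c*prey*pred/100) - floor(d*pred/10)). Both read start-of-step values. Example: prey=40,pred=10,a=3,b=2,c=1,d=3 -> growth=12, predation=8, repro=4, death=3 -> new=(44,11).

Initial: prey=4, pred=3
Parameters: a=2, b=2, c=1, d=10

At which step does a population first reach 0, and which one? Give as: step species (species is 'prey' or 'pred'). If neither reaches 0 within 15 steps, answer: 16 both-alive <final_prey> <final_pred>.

Step 1: prey: 4+0-0=4; pred: 3+0-3=0
First extinction: pred at step 1

Answer: 1 pred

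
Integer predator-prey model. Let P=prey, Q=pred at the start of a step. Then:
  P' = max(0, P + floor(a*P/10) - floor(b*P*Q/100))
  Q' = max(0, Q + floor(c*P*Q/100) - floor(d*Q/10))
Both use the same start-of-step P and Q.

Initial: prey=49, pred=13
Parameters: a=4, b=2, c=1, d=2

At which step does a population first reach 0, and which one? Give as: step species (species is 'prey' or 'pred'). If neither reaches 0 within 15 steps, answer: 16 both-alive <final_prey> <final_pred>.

Answer: 16 both-alive 1 9

Derivation:
Step 1: prey: 49+19-12=56; pred: 13+6-2=17
Step 2: prey: 56+22-19=59; pred: 17+9-3=23
Step 3: prey: 59+23-27=55; pred: 23+13-4=32
Step 4: prey: 55+22-35=42; pred: 32+17-6=43
Step 5: prey: 42+16-36=22; pred: 43+18-8=53
Step 6: prey: 22+8-23=7; pred: 53+11-10=54
Step 7: prey: 7+2-7=2; pred: 54+3-10=47
Step 8: prey: 2+0-1=1; pred: 47+0-9=38
Step 9: prey: 1+0-0=1; pred: 38+0-7=31
Step 10: prey: 1+0-0=1; pred: 31+0-6=25
Step 11: prey: 1+0-0=1; pred: 25+0-5=20
Step 12: prey: 1+0-0=1; pred: 20+0-4=16
Step 13: prey: 1+0-0=1; pred: 16+0-3=13
Step 14: prey: 1+0-0=1; pred: 13+0-2=11
Step 15: prey: 1+0-0=1; pred: 11+0-2=9
No extinction within 15 steps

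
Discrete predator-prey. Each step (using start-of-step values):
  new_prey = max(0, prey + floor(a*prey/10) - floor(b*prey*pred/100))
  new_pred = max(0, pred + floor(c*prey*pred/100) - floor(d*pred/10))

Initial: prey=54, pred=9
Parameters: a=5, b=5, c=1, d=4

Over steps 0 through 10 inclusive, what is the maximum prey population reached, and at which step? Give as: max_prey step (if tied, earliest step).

Answer: 57 1

Derivation:
Step 1: prey: 54+27-24=57; pred: 9+4-3=10
Step 2: prey: 57+28-28=57; pred: 10+5-4=11
Step 3: prey: 57+28-31=54; pred: 11+6-4=13
Step 4: prey: 54+27-35=46; pred: 13+7-5=15
Step 5: prey: 46+23-34=35; pred: 15+6-6=15
Step 6: prey: 35+17-26=26; pred: 15+5-6=14
Step 7: prey: 26+13-18=21; pred: 14+3-5=12
Step 8: prey: 21+10-12=19; pred: 12+2-4=10
Step 9: prey: 19+9-9=19; pred: 10+1-4=7
Step 10: prey: 19+9-6=22; pred: 7+1-2=6
Max prey = 57 at step 1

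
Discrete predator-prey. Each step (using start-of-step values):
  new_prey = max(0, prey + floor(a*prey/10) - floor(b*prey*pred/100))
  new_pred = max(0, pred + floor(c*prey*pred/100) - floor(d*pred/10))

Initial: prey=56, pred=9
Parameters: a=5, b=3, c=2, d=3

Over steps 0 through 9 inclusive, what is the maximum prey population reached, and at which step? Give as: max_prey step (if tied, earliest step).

Answer: 69 1

Derivation:
Step 1: prey: 56+28-15=69; pred: 9+10-2=17
Step 2: prey: 69+34-35=68; pred: 17+23-5=35
Step 3: prey: 68+34-71=31; pred: 35+47-10=72
Step 4: prey: 31+15-66=0; pred: 72+44-21=95
Step 5: prey: 0+0-0=0; pred: 95+0-28=67
Step 6: prey: 0+0-0=0; pred: 67+0-20=47
Step 7: prey: 0+0-0=0; pred: 47+0-14=33
Step 8: prey: 0+0-0=0; pred: 33+0-9=24
Step 9: prey: 0+0-0=0; pred: 24+0-7=17
Max prey = 69 at step 1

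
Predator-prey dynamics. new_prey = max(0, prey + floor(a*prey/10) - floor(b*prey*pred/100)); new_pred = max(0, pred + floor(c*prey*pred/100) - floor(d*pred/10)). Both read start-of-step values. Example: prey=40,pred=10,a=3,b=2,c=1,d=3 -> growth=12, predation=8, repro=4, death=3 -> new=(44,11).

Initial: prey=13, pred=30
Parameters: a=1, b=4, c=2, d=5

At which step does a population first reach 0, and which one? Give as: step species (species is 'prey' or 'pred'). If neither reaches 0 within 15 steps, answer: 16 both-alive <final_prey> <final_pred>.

Answer: 1 prey

Derivation:
Step 1: prey: 13+1-15=0; pred: 30+7-15=22
First extinction: prey at step 1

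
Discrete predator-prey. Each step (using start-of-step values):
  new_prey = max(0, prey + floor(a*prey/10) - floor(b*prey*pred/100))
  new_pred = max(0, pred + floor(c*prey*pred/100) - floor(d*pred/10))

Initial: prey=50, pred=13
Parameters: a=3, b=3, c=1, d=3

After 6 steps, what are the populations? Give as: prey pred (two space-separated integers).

Step 1: prey: 50+15-19=46; pred: 13+6-3=16
Step 2: prey: 46+13-22=37; pred: 16+7-4=19
Step 3: prey: 37+11-21=27; pred: 19+7-5=21
Step 4: prey: 27+8-17=18; pred: 21+5-6=20
Step 5: prey: 18+5-10=13; pred: 20+3-6=17
Step 6: prey: 13+3-6=10; pred: 17+2-5=14

Answer: 10 14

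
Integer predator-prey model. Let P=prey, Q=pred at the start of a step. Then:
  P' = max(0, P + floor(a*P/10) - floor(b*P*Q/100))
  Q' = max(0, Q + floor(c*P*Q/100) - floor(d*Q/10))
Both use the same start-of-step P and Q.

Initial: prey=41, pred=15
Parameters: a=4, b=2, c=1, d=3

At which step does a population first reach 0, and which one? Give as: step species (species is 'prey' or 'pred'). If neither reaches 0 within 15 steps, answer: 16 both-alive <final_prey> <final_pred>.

Step 1: prey: 41+16-12=45; pred: 15+6-4=17
Step 2: prey: 45+18-15=48; pred: 17+7-5=19
Step 3: prey: 48+19-18=49; pred: 19+9-5=23
Step 4: prey: 49+19-22=46; pred: 23+11-6=28
Step 5: prey: 46+18-25=39; pred: 28+12-8=32
Step 6: prey: 39+15-24=30; pred: 32+12-9=35
Step 7: prey: 30+12-21=21; pred: 35+10-10=35
Step 8: prey: 21+8-14=15; pred: 35+7-10=32
Step 9: prey: 15+6-9=12; pred: 32+4-9=27
Step 10: prey: 12+4-6=10; pred: 27+3-8=22
Step 11: prey: 10+4-4=10; pred: 22+2-6=18
Step 12: prey: 10+4-3=11; pred: 18+1-5=14
Step 13: prey: 11+4-3=12; pred: 14+1-4=11
Step 14: prey: 12+4-2=14; pred: 11+1-3=9
Step 15: prey: 14+5-2=17; pred: 9+1-2=8
No extinction within 15 steps

Answer: 16 both-alive 17 8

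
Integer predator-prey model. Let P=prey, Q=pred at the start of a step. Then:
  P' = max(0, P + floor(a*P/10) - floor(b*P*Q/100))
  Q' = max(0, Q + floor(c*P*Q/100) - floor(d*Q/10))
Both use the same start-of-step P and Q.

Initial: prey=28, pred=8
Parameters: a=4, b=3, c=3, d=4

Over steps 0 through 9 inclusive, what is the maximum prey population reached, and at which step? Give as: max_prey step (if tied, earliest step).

Step 1: prey: 28+11-6=33; pred: 8+6-3=11
Step 2: prey: 33+13-10=36; pred: 11+10-4=17
Step 3: prey: 36+14-18=32; pred: 17+18-6=29
Step 4: prey: 32+12-27=17; pred: 29+27-11=45
Step 5: prey: 17+6-22=1; pred: 45+22-18=49
Step 6: prey: 1+0-1=0; pred: 49+1-19=31
Step 7: prey: 0+0-0=0; pred: 31+0-12=19
Step 8: prey: 0+0-0=0; pred: 19+0-7=12
Step 9: prey: 0+0-0=0; pred: 12+0-4=8
Max prey = 36 at step 2

Answer: 36 2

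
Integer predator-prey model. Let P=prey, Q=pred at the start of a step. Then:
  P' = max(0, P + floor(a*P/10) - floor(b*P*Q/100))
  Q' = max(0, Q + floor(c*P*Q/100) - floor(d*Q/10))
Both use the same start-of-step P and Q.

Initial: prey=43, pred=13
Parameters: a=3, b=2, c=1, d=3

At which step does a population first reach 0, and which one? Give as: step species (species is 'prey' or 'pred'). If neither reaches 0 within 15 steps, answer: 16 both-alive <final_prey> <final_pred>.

Answer: 16 both-alive 21 7

Derivation:
Step 1: prey: 43+12-11=44; pred: 13+5-3=15
Step 2: prey: 44+13-13=44; pred: 15+6-4=17
Step 3: prey: 44+13-14=43; pred: 17+7-5=19
Step 4: prey: 43+12-16=39; pred: 19+8-5=22
Step 5: prey: 39+11-17=33; pred: 22+8-6=24
Step 6: prey: 33+9-15=27; pred: 24+7-7=24
Step 7: prey: 27+8-12=23; pred: 24+6-7=23
Step 8: prey: 23+6-10=19; pred: 23+5-6=22
Step 9: prey: 19+5-8=16; pred: 22+4-6=20
Step 10: prey: 16+4-6=14; pred: 20+3-6=17
Step 11: prey: 14+4-4=14; pred: 17+2-5=14
Step 12: prey: 14+4-3=15; pred: 14+1-4=11
Step 13: prey: 15+4-3=16; pred: 11+1-3=9
Step 14: prey: 16+4-2=18; pred: 9+1-2=8
Step 15: prey: 18+5-2=21; pred: 8+1-2=7
No extinction within 15 steps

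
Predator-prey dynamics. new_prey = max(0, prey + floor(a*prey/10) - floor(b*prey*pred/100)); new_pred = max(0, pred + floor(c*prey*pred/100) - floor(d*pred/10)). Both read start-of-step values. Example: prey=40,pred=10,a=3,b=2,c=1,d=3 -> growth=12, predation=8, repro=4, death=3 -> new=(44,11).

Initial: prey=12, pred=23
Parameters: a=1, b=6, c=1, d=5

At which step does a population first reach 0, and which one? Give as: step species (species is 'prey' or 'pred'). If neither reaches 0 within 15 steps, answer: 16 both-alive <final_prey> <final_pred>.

Answer: 1 prey

Derivation:
Step 1: prey: 12+1-16=0; pred: 23+2-11=14
First extinction: prey at step 1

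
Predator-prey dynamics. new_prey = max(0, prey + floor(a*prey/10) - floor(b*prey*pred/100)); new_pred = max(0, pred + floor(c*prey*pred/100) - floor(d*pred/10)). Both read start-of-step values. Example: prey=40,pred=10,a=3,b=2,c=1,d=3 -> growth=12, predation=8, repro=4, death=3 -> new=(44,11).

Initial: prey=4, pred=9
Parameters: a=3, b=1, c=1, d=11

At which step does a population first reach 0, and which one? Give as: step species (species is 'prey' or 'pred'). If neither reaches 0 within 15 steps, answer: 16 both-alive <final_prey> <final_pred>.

Answer: 1 pred

Derivation:
Step 1: prey: 4+1-0=5; pred: 9+0-9=0
First extinction: pred at step 1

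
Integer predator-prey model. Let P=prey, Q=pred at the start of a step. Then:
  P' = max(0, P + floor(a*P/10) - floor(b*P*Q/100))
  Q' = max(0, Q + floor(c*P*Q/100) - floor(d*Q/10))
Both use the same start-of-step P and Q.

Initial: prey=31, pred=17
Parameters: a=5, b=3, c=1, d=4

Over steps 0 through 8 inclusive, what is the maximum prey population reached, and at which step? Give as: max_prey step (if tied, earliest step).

Answer: 62 8

Derivation:
Step 1: prey: 31+15-15=31; pred: 17+5-6=16
Step 2: prey: 31+15-14=32; pred: 16+4-6=14
Step 3: prey: 32+16-13=35; pred: 14+4-5=13
Step 4: prey: 35+17-13=39; pred: 13+4-5=12
Step 5: prey: 39+19-14=44; pred: 12+4-4=12
Step 6: prey: 44+22-15=51; pred: 12+5-4=13
Step 7: prey: 51+25-19=57; pred: 13+6-5=14
Step 8: prey: 57+28-23=62; pred: 14+7-5=16
Max prey = 62 at step 8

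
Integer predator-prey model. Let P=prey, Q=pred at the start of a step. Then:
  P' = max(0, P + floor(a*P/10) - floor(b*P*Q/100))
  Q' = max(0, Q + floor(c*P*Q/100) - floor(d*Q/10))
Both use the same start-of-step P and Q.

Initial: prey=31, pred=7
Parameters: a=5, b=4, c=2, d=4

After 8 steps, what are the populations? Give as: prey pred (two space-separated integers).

Answer: 0 12

Derivation:
Step 1: prey: 31+15-8=38; pred: 7+4-2=9
Step 2: prey: 38+19-13=44; pred: 9+6-3=12
Step 3: prey: 44+22-21=45; pred: 12+10-4=18
Step 4: prey: 45+22-32=35; pred: 18+16-7=27
Step 5: prey: 35+17-37=15; pred: 27+18-10=35
Step 6: prey: 15+7-21=1; pred: 35+10-14=31
Step 7: prey: 1+0-1=0; pred: 31+0-12=19
Step 8: prey: 0+0-0=0; pred: 19+0-7=12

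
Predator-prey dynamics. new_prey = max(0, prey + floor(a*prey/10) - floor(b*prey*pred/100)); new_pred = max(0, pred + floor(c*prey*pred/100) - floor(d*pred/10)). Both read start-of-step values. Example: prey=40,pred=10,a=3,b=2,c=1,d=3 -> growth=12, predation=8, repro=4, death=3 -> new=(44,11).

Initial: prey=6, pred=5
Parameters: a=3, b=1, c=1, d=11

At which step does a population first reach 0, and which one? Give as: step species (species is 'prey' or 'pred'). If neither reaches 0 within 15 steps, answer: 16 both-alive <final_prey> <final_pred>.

Answer: 1 pred

Derivation:
Step 1: prey: 6+1-0=7; pred: 5+0-5=0
First extinction: pred at step 1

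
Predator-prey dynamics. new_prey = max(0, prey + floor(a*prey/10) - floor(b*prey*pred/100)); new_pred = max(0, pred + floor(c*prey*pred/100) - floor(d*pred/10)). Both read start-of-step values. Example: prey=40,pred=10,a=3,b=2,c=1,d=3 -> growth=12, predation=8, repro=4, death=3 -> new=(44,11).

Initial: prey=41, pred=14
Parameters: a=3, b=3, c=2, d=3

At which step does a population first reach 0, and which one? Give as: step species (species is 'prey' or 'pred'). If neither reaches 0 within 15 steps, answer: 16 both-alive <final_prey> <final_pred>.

Answer: 16 both-alive 1 3

Derivation:
Step 1: prey: 41+12-17=36; pred: 14+11-4=21
Step 2: prey: 36+10-22=24; pred: 21+15-6=30
Step 3: prey: 24+7-21=10; pred: 30+14-9=35
Step 4: prey: 10+3-10=3; pred: 35+7-10=32
Step 5: prey: 3+0-2=1; pred: 32+1-9=24
Step 6: prey: 1+0-0=1; pred: 24+0-7=17
Step 7: prey: 1+0-0=1; pred: 17+0-5=12
Step 8: prey: 1+0-0=1; pred: 12+0-3=9
Step 9: prey: 1+0-0=1; pred: 9+0-2=7
Step 10: prey: 1+0-0=1; pred: 7+0-2=5
Step 11: prey: 1+0-0=1; pred: 5+0-1=4
Step 12: prey: 1+0-0=1; pred: 4+0-1=3
Step 13: prey: 1+0-0=1; pred: 3+0-0=3
Steps 14-15: state stable at prey=1, pred=3 (no change)
No extinction within 15 steps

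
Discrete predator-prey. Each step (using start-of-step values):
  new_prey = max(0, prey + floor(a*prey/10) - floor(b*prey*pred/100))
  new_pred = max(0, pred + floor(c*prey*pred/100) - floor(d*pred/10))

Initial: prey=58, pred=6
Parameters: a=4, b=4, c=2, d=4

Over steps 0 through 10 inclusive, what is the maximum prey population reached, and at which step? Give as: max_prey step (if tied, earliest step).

Answer: 68 1

Derivation:
Step 1: prey: 58+23-13=68; pred: 6+6-2=10
Step 2: prey: 68+27-27=68; pred: 10+13-4=19
Step 3: prey: 68+27-51=44; pred: 19+25-7=37
Step 4: prey: 44+17-65=0; pred: 37+32-14=55
Step 5: prey: 0+0-0=0; pred: 55+0-22=33
Step 6: prey: 0+0-0=0; pred: 33+0-13=20
Step 7: prey: 0+0-0=0; pred: 20+0-8=12
Step 8: prey: 0+0-0=0; pred: 12+0-4=8
Step 9: prey: 0+0-0=0; pred: 8+0-3=5
Step 10: prey: 0+0-0=0; pred: 5+0-2=3
Max prey = 68 at step 1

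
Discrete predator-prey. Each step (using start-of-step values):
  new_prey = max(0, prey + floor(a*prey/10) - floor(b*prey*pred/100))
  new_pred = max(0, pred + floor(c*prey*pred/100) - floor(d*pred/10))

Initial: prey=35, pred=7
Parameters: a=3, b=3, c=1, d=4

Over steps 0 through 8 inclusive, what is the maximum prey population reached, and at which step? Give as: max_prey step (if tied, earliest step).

Answer: 54 6

Derivation:
Step 1: prey: 35+10-7=38; pred: 7+2-2=7
Step 2: prey: 38+11-7=42; pred: 7+2-2=7
Step 3: prey: 42+12-8=46; pred: 7+2-2=7
Step 4: prey: 46+13-9=50; pred: 7+3-2=8
Step 5: prey: 50+15-12=53; pred: 8+4-3=9
Step 6: prey: 53+15-14=54; pred: 9+4-3=10
Step 7: prey: 54+16-16=54; pred: 10+5-4=11
Step 8: prey: 54+16-17=53; pred: 11+5-4=12
Max prey = 54 at step 6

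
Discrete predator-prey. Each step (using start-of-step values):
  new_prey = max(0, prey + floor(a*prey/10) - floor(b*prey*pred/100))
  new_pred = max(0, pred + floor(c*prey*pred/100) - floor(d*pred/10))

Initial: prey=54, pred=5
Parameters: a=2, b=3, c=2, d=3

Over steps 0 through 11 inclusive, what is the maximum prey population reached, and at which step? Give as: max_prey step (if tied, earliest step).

Answer: 56 1

Derivation:
Step 1: prey: 54+10-8=56; pred: 5+5-1=9
Step 2: prey: 56+11-15=52; pred: 9+10-2=17
Step 3: prey: 52+10-26=36; pred: 17+17-5=29
Step 4: prey: 36+7-31=12; pred: 29+20-8=41
Step 5: prey: 12+2-14=0; pred: 41+9-12=38
Step 6: prey: 0+0-0=0; pred: 38+0-11=27
Step 7: prey: 0+0-0=0; pred: 27+0-8=19
Step 8: prey: 0+0-0=0; pred: 19+0-5=14
Step 9: prey: 0+0-0=0; pred: 14+0-4=10
Step 10: prey: 0+0-0=0; pred: 10+0-3=7
Step 11: prey: 0+0-0=0; pred: 7+0-2=5
Max prey = 56 at step 1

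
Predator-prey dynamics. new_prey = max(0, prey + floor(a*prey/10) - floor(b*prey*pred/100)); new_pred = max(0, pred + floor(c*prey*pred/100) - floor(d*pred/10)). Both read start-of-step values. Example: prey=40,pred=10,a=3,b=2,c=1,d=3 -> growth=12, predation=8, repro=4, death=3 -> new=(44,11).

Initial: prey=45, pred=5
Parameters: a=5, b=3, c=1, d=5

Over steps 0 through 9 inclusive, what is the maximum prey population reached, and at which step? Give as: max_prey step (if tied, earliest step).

Answer: 165 5

Derivation:
Step 1: prey: 45+22-6=61; pred: 5+2-2=5
Step 2: prey: 61+30-9=82; pred: 5+3-2=6
Step 3: prey: 82+41-14=109; pred: 6+4-3=7
Step 4: prey: 109+54-22=141; pred: 7+7-3=11
Step 5: prey: 141+70-46=165; pred: 11+15-5=21
Step 6: prey: 165+82-103=144; pred: 21+34-10=45
Step 7: prey: 144+72-194=22; pred: 45+64-22=87
Step 8: prey: 22+11-57=0; pred: 87+19-43=63
Step 9: prey: 0+0-0=0; pred: 63+0-31=32
Max prey = 165 at step 5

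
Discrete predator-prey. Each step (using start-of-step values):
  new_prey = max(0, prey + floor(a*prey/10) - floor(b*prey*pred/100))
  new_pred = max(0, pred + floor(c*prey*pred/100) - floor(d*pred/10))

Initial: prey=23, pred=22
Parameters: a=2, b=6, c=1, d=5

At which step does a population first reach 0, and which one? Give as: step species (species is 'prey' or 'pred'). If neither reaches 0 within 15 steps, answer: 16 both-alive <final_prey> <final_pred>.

Step 1: prey: 23+4-30=0; pred: 22+5-11=16
First extinction: prey at step 1

Answer: 1 prey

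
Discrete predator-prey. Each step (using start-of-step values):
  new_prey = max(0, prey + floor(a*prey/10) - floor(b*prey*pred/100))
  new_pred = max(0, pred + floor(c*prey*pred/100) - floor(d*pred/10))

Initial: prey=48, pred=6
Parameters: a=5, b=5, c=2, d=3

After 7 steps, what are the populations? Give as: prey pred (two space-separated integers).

Answer: 0 17

Derivation:
Step 1: prey: 48+24-14=58; pred: 6+5-1=10
Step 2: prey: 58+29-29=58; pred: 10+11-3=18
Step 3: prey: 58+29-52=35; pred: 18+20-5=33
Step 4: prey: 35+17-57=0; pred: 33+23-9=47
Step 5: prey: 0+0-0=0; pred: 47+0-14=33
Step 6: prey: 0+0-0=0; pred: 33+0-9=24
Step 7: prey: 0+0-0=0; pred: 24+0-7=17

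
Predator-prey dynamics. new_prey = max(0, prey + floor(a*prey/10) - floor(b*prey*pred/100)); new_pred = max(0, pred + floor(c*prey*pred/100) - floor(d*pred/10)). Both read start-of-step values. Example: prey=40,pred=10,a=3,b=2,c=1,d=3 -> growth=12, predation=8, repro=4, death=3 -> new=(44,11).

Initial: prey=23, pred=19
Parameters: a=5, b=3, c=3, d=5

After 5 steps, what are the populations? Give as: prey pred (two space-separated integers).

Step 1: prey: 23+11-13=21; pred: 19+13-9=23
Step 2: prey: 21+10-14=17; pred: 23+14-11=26
Step 3: prey: 17+8-13=12; pred: 26+13-13=26
Step 4: prey: 12+6-9=9; pred: 26+9-13=22
Step 5: prey: 9+4-5=8; pred: 22+5-11=16

Answer: 8 16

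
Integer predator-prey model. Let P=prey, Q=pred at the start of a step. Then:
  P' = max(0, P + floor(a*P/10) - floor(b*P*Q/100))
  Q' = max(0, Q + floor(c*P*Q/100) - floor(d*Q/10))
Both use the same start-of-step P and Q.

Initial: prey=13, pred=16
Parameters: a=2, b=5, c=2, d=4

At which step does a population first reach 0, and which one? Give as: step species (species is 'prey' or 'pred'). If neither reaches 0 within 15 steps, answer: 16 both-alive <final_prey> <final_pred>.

Answer: 16 both-alive 2 2

Derivation:
Step 1: prey: 13+2-10=5; pred: 16+4-6=14
Step 2: prey: 5+1-3=3; pred: 14+1-5=10
Step 3: prey: 3+0-1=2; pred: 10+0-4=6
Step 4: prey: 2+0-0=2; pred: 6+0-2=4
Step 5: prey: 2+0-0=2; pred: 4+0-1=3
Step 6: prey: 2+0-0=2; pred: 3+0-1=2
Step 7: prey: 2+0-0=2; pred: 2+0-0=2
Steps 8-15: state stable at prey=2, pred=2 (no change)
No extinction within 15 steps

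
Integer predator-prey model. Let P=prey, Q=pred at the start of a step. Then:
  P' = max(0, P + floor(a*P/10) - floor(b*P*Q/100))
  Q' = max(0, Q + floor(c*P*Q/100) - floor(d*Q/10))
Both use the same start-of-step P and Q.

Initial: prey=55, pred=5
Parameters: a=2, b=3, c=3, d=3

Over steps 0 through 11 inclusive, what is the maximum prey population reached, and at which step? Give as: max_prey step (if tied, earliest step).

Step 1: prey: 55+11-8=58; pred: 5+8-1=12
Step 2: prey: 58+11-20=49; pred: 12+20-3=29
Step 3: prey: 49+9-42=16; pred: 29+42-8=63
Step 4: prey: 16+3-30=0; pred: 63+30-18=75
Step 5: prey: 0+0-0=0; pred: 75+0-22=53
Step 6: prey: 0+0-0=0; pred: 53+0-15=38
Step 7: prey: 0+0-0=0; pred: 38+0-11=27
Step 8: prey: 0+0-0=0; pred: 27+0-8=19
Step 9: prey: 0+0-0=0; pred: 19+0-5=14
Step 10: prey: 0+0-0=0; pred: 14+0-4=10
Step 11: prey: 0+0-0=0; pred: 10+0-3=7
Max prey = 58 at step 1

Answer: 58 1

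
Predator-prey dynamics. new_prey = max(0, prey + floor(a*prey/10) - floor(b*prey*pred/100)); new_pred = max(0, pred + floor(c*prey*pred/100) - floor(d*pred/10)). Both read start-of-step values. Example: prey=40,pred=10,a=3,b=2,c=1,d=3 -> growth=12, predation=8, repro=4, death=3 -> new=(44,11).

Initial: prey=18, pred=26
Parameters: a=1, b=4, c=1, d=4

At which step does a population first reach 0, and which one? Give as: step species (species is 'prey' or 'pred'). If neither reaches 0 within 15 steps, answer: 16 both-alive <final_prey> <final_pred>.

Step 1: prey: 18+1-18=1; pred: 26+4-10=20
Step 2: prey: 1+0-0=1; pred: 20+0-8=12
Step 3: prey: 1+0-0=1; pred: 12+0-4=8
Step 4: prey: 1+0-0=1; pred: 8+0-3=5
Step 5: prey: 1+0-0=1; pred: 5+0-2=3
Step 6: prey: 1+0-0=1; pred: 3+0-1=2
Step 7: prey: 1+0-0=1; pred: 2+0-0=2
Steps 8-15: state stable at prey=1, pred=2 (no change)
No extinction within 15 steps

Answer: 16 both-alive 1 2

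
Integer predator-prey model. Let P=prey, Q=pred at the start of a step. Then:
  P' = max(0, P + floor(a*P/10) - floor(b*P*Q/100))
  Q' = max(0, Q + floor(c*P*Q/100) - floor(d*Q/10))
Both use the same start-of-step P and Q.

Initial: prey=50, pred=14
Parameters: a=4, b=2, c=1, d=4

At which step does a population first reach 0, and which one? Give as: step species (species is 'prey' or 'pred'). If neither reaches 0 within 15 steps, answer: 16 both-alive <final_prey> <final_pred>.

Answer: 16 both-alive 24 3

Derivation:
Step 1: prey: 50+20-14=56; pred: 14+7-5=16
Step 2: prey: 56+22-17=61; pred: 16+8-6=18
Step 3: prey: 61+24-21=64; pred: 18+10-7=21
Step 4: prey: 64+25-26=63; pred: 21+13-8=26
Step 5: prey: 63+25-32=56; pred: 26+16-10=32
Step 6: prey: 56+22-35=43; pred: 32+17-12=37
Step 7: prey: 43+17-31=29; pred: 37+15-14=38
Step 8: prey: 29+11-22=18; pred: 38+11-15=34
Step 9: prey: 18+7-12=13; pred: 34+6-13=27
Step 10: prey: 13+5-7=11; pred: 27+3-10=20
Step 11: prey: 11+4-4=11; pred: 20+2-8=14
Step 12: prey: 11+4-3=12; pred: 14+1-5=10
Step 13: prey: 12+4-2=14; pred: 10+1-4=7
Step 14: prey: 14+5-1=18; pred: 7+0-2=5
Step 15: prey: 18+7-1=24; pred: 5+0-2=3
No extinction within 15 steps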